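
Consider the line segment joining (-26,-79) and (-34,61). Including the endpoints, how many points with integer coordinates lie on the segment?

The number of lattice points on a segment between lattice points is gcd(|Δx|,|Δy|) + 1 = gcd(8,140) + 1 = 4 + 1 = 5.

5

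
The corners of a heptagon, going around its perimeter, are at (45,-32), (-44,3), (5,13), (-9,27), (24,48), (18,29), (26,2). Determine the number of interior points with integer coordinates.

The shoelace formula gives twice the area as |[45·3 − (-44)·(-32)] + [(-44)·13 − 5·3] + [5·27 − (-9)·13] + [(-9)·48 − 24·27] + [24·29 − 18·48] + [18·2 − 26·29] + [26·(-32) − 45·2]| = 4496, so the area is 2248.
Along each edge there are gcd(|Δx|,|Δy|)+1 lattice points, so counting each shared vertex once the boundary has gcd(89,35) + gcd(49,10) + gcd(14,14) + gcd(33,21) + gcd(6,19) + gcd(8,27) + gcd(19,34) = 1+1+14+3+1+1+1 = 22.
By Pick's theorem A = I + B/2 − 1, so I = 2248 − 22/2 + 1 = 2238.

2238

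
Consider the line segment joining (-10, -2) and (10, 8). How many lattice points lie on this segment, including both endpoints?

The number of lattice points on a segment between lattice points is gcd(|Δx|,|Δy|) + 1 = gcd(20,10) + 1 = 10 + 1 = 11.

11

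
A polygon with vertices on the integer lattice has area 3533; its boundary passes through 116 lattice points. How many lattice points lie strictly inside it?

3476

Pick's theorem A = I + B/2 − 1 rearranges to I = A − B/2 + 1 = 3533 − 116/2 + 1 = 3476.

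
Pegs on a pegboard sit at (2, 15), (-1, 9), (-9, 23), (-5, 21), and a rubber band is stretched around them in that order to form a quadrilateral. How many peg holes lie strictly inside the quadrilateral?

By the shoelace formula, twice the signed area is |(2·9 − (-1)·15) + ((-1)·23 − (-9)·9) + ((-9)·21 − (-5)·23) + ((-5)·15 − 2·21)| = 100, so the area is 50.
Summing gcd(|Δx|,|Δy|) over the edges gives the boundary count: gcd(3,6) + gcd(8,14) + gcd(4,2) + gcd(7,6) = 3+2+2+1 = 8.
Pick's theorem gives I = A − B/2 + 1 = 50 − 8/2 + 1 = 47.

47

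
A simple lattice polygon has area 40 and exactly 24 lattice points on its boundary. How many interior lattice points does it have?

29

From Pick's theorem, I = A − B/2 + 1 = 40 − 24/2 + 1 = 29.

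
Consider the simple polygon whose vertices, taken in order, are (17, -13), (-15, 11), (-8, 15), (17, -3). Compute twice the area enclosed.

The shoelace formula gives twice the area as |(17·11 − (-15)·(-13)) + ((-15)·15 − (-8)·11) + ((-8)·(-3) − 17·15) + (17·(-13) − 17·(-3))| = 546, so the area is 273.

546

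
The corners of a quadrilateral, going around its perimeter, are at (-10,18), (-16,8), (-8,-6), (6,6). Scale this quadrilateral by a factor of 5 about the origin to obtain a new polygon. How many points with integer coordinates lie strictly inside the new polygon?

By the shoelace formula, twice the signed area is |[(-10)·8 − (-16)·18] + [(-16)·(-6) − (-8)·8] + [(-8)·6 − 6·(-6)] + [6·18 − (-10)·6]| = 524, so the area is 262.
Along each edge there are gcd(|Δx|,|Δy|)+1 lattice points, so counting each shared vertex once the boundary has gcd(6,10) + gcd(8,14) + gcd(14,12) + gcd(16,12) = 2+2+2+4 = 10.
Scaling by 5 multiplies the area by 5² = 25 (so the new area is 6550) and multiplies the boundary lattice-point count by 5, giving 50.
By Pick's theorem, the interior count of the dilated polygon is 6550 − 50/2 + 1 = 6526.

6526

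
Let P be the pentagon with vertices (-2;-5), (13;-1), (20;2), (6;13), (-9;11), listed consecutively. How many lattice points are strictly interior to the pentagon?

304

By the shoelace formula, twice the signed area is |((-2)·(-1) − 13·(-5)) + (13·2 − 20·(-1)) + (20·13 − 6·2) + (6·11 − (-9)·13) + ((-9)·(-5) − (-2)·11)| = 611, so the area is 611/2.
Along each edge there are gcd(|Δx|,|Δy|)+1 lattice points, so counting each shared vertex once the boundary has gcd(15,4) + gcd(7,3) + gcd(14,11) + gcd(15,2) + gcd(7,16) = 1+1+1+1+1 = 5.
By Pick's theorem A = I + B/2 − 1, so I = 611/2 − 5/2 + 1 = 304.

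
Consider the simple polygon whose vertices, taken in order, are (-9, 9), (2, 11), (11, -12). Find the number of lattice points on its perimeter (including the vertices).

3

Along each edge there are gcd(|Δx|,|Δy|)+1 lattice points, so counting each shared vertex once the boundary has gcd(11,2) + gcd(9,23) + gcd(20,21) = 1+1+1 = 3.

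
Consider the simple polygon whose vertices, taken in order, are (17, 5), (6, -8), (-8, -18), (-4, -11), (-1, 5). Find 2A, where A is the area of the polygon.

443

The shoelace formula gives twice the area as |(17·(-8) − 6·5) + (6·(-18) − (-8)·(-8)) + ((-8)·(-11) − (-4)·(-18)) + ((-4)·5 − (-1)·(-11)) + ((-1)·5 − 17·5)| = 443, so the area is 221.5.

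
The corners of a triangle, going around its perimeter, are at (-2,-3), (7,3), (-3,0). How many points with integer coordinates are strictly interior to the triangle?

15

The shoelace formula gives twice the area as |((-2)·3 − 7·(-3)) + (7·0 − (-3)·3) + ((-3)·(-3) − (-2)·0)| = 33, so the area is 16.5.
Summing gcd(|Δx|,|Δy|) over the edges gives the boundary count: gcd(9,6) + gcd(10,3) + gcd(1,3) = 3+1+1 = 5.
By Pick's theorem A = I + B/2 − 1, so I = 16.5 − 5/2 + 1 = 15.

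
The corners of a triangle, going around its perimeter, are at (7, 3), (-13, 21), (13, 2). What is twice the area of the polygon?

The shoelace formula gives twice the area as |(7·21 − (-13)·3) + ((-13)·2 − 13·21) + (13·3 − 7·2)| = 88, so the area is 44.

88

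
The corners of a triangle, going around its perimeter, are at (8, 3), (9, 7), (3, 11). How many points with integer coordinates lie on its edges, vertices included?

The number of boundary lattice points is Σ gcd(|Δx|,|Δy|) = gcd(1,4) + gcd(6,4) + gcd(5,8) = 1+2+1 = 4.

4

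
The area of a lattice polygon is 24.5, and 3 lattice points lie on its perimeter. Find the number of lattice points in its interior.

24

From Pick's theorem, I = A − B/2 + 1 = 24.5 − 3/2 + 1 = 24.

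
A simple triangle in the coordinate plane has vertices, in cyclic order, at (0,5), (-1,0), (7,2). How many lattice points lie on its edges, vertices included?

4

Summing gcd(|Δx|,|Δy|) over the edges gives the boundary count: gcd(1,5) + gcd(8,2) + gcd(7,3) = 1+2+1 = 4.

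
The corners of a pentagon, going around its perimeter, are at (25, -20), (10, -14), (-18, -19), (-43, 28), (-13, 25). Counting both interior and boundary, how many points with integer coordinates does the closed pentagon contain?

The shoelace formula gives twice the area as |[25·(-14) − 10·(-20)] + [10·(-19) − (-18)·(-14)] + [(-18)·28 − (-43)·(-19)] + [(-43)·25 − (-13)·28] + [(-13)·(-20) − 25·25]| = 2989, so the area is 2989/2.
Summing gcd(|Δx|,|Δy|) over the edges gives the boundary count: gcd(15,6) + gcd(28,5) + gcd(25,47) + gcd(30,3) + gcd(38,45) = 3+1+1+3+1 = 9.
Pick's theorem gives I = A − B/2 + 1 = 2989/2 − 9/2 + 1 = 1491, so the closed region contains I + B = 1491 + 9 = 1500 lattice points.

1500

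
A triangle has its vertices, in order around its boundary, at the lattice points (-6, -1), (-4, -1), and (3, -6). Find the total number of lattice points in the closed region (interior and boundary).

Using the shoelace formula, 2A = |[(-6)·(-1) − (-4)·(-1)] + [(-4)·(-6) − 3·(-1)] + [3·(-1) − (-6)·(-6)]| = 10, so the area is 5.
The number of boundary lattice points is Σ gcd(|Δx|,|Δy|) = gcd(2,0) + gcd(7,5) + gcd(9,5) = 2+1+1 = 4.
Pick's theorem gives I = A − B/2 + 1 = 5 − 4/2 + 1 = 4, so the closed region contains I + B = 4 + 4 = 8 lattice points.

8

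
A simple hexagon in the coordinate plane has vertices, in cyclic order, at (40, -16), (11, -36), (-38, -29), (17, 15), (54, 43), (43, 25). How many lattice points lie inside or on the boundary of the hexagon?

2659

By the shoelace formula, twice the signed area is |(40·(-36) − 11·(-16)) + (11·(-29) − (-38)·(-36)) + ((-38)·15 − 17·(-29)) + (17·43 − 54·15) + (54·25 − 43·43) + (43·(-16) − 40·25)| = 5294, so the area is 2647.
The number of boundary lattice points is Σ gcd(|Δx|,|Δy|) = gcd(29,20) + gcd(49,7) + gcd(55,44) + gcd(37,28) + gcd(11,18) + gcd(3,41) = 1+7+11+1+1+1 = 22.
Pick's theorem gives I = A − B/2 + 1 = 2647 − 22/2 + 1 = 2637, so the closed region contains I + B = 2637 + 22 = 2659 lattice points.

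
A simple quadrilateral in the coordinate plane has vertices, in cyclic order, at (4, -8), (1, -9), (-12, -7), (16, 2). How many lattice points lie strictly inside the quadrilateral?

94

The shoelace formula gives twice the area as |[4·(-9) − 1·(-8)] + [1·(-7) − (-12)·(-9)] + [(-12)·2 − 16·(-7)] + [16·(-8) − 4·2]| = 191, so the area is 191/2.
The number of boundary lattice points is Σ gcd(|Δx|,|Δy|) = gcd(3,1) + gcd(13,2) + gcd(28,9) + gcd(12,10) = 1+1+1+2 = 5.
Pick's theorem gives I = A − B/2 + 1 = 191/2 − 5/2 + 1 = 94.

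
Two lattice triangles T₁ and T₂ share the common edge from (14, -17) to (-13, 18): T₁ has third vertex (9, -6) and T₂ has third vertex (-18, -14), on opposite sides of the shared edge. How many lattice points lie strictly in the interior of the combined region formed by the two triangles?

579

The union is the simple quadrilateral with vertices (14, -17), (9, -6), (-13, 18), (-18, -14) in order.
The shoelace formula gives twice the area as |(14·(-6) − 9·(-17)) + (9·18 − (-13)·(-6)) + ((-13)·(-14) − (-18)·18) + ((-18)·(-17) − 14·(-14))| = 1161, so the area is 580.5.
Summing gcd(|Δx|,|Δy|) over the edges gives the boundary count: gcd(5,11) + gcd(22,24) + gcd(5,32) + gcd(32,3) = 1+2+1+1 = 5.
By Pick's theorem I = A − B/2 + 1 = 580.5 − 5/2 + 1 = 579.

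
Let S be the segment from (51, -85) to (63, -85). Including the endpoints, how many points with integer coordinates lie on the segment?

The number of lattice points on a segment between lattice points is gcd(|Δx|,|Δy|) + 1 = gcd(12,0) + 1 = 12 + 1 = 13.

13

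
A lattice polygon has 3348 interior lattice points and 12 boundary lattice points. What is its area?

3353

By Pick's theorem, A = I + B/2 − 1 = 3348 + 12/2 − 1 = 3353.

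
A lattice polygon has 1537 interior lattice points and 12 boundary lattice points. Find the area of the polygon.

Pick's theorem states A = I + B/2 − 1, so A = 1537 + 12/2 − 1 = 1542.

1542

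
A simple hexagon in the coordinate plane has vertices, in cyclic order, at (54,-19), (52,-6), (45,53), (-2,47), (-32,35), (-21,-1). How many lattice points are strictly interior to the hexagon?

The shoelace formula gives twice the area as |[54·(-6) − 52·(-19)] + [52·53 − 45·(-6)] + [45·47 − (-2)·53] + [(-2)·35 − (-32)·47] + [(-32)·(-1) − (-21)·35] + [(-21)·(-19) − 54·(-1)]| = 8565, so the area is 4282.5.
Along each edge there are gcd(|Δx|,|Δy|)+1 lattice points, so counting each shared vertex once the boundary has gcd(2,13) + gcd(7,59) + gcd(47,6) + gcd(30,12) + gcd(11,36) + gcd(75,18) = 1+1+1+6+1+3 = 13.
Pick's theorem gives I = A − B/2 + 1 = 4282.5 − 13/2 + 1 = 4277.

4277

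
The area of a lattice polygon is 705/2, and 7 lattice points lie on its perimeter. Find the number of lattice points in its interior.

350

Pick's theorem A = I + B/2 − 1 rearranges to I = A − B/2 + 1 = 705/2 − 7/2 + 1 = 350.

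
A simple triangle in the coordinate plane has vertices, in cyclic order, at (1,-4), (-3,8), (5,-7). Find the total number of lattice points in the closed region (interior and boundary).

22

The shoelace formula gives twice the area as |[1·8 − (-3)·(-4)] + [(-3)·(-7) − 5·8] + [5·(-4) − 1·(-7)]| = 36, so the area is 18.
Summing gcd(|Δx|,|Δy|) over the edges gives the boundary count: gcd(4,12) + gcd(8,15) + gcd(4,3) = 4+1+1 = 6.
Pick's theorem gives I = A − B/2 + 1 = 18 − 6/2 + 1 = 16, so the closed region contains I + B = 16 + 6 = 22 lattice points.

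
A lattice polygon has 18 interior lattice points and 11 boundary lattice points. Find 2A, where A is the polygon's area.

45

Pick's theorem states A = I + B/2 − 1, so A = 18 + 11/2 − 1 = 45/2.
Hence 2A = 45.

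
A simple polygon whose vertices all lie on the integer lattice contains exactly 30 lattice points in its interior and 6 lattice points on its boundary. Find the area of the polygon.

32

Pick's theorem states A = I + B/2 − 1, so A = 30 + 6/2 − 1 = 32.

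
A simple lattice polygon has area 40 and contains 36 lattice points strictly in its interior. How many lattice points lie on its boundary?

10

Pick's theorem gives A = I + B/2 − 1, so B = 2(A − I + 1) = 2(40 − 36 + 1) = 10.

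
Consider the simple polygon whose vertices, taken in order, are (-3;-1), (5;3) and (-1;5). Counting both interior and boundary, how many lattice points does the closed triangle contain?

Using the shoelace formula, 2A = |((-3)·3 − 5·(-1)) + (5·5 − (-1)·3) + ((-1)·(-1) − (-3)·5)| = 40, so the area is 20.
Summing gcd(|Δx|,|Δy|) over the edges gives the boundary count: gcd(8,4) + gcd(6,2) + gcd(2,6) = 4+2+2 = 8.
Pick's theorem gives I = A − B/2 + 1 = 20 − 8/2 + 1 = 17, so the closed region contains I + B = 17 + 8 = 25 lattice points.

25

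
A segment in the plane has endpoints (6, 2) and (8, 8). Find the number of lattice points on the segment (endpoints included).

3

The number of lattice points on a segment between lattice points is gcd(|Δx|,|Δy|) + 1 = gcd(2,6) + 1 = 2 + 1 = 3.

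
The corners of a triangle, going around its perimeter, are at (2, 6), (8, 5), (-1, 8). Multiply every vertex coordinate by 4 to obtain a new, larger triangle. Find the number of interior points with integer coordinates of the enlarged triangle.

63

The shoelace formula gives twice the area as |(2·5 − 8·6) + (8·8 − (-1)·5) + ((-1)·6 − 2·8)| = 9, so the area is 4.5.
The number of boundary lattice points is Σ gcd(|Δx|,|Δy|) = gcd(6,1) + gcd(9,3) + gcd(3,2) = 1+3+1 = 5.
Scaling by 4 multiplies the area by 4² = 16 (so the new area is 72) and multiplies the boundary lattice-point count by 4, giving 20.
By Pick's theorem, the interior count of the dilated polygon is 72 − 20/2 + 1 = 63.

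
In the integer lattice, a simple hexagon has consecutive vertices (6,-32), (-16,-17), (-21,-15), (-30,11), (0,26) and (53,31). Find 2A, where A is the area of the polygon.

The shoelace formula gives twice the area as |[6·(-17) − (-16)·(-32)] + [(-16)·(-15) − (-21)·(-17)] + [(-21)·11 − (-30)·(-15)] + [(-30)·26 − 0·11] + [0·31 − 53·26] + [53·(-32) − 6·31]| = 5452, so the area is 2726.

5452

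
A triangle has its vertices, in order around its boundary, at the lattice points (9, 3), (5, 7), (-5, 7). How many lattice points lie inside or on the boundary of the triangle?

29

Using the shoelace formula, 2A = |(9·7 − 5·3) + (5·7 − (-5)·7) + ((-5)·3 − 9·7)| = 40, so the area is 20.
Along each edge there are gcd(|Δx|,|Δy|)+1 lattice points, so counting each shared vertex once the boundary has gcd(4,4) + gcd(10,0) + gcd(14,4) = 4+10+2 = 16.
Pick's theorem gives I = A − B/2 + 1 = 20 − 16/2 + 1 = 13, so the closed region contains I + B = 13 + 16 = 29 lattice points.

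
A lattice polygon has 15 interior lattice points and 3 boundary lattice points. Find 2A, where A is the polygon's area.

31

By Pick's theorem, A = I + B/2 − 1 = 15 + 3/2 − 1 = 31/2.
Hence 2A = 31.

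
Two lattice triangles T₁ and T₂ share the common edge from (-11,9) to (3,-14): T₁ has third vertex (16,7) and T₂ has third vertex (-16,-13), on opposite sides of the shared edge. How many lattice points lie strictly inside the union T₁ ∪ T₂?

507

The union is the simple quadrilateral with vertices (-11,9), (16,7), (3,-14), (-16,-13) in order.
By the shoelace formula, twice the signed area is |((-11)·7 − 16·9) + (16·(-14) − 3·7) + (3·(-13) − (-16)·(-14)) + ((-16)·9 − (-11)·(-13))| = 1016, so the area is 508.
Along each edge there are gcd(|Δx|,|Δy|)+1 lattice points, so counting each shared vertex once the boundary has gcd(27,2) + gcd(13,21) + gcd(19,1) + gcd(5,22) = 1+1+1+1 = 4.
By Pick's theorem I = A − B/2 + 1 = 508 − 4/2 + 1 = 507.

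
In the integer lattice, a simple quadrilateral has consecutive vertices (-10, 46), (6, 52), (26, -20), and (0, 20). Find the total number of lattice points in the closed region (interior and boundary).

By the shoelace formula, twice the signed area is |[(-10)·52 − 6·46] + [6·(-20) − 26·52] + [26·20 − 0·(-20)] + [0·46 − (-10)·20]| = 1548, so the area is 774.
The number of boundary lattice points is Σ gcd(|Δx|,|Δy|) = gcd(16,6) + gcd(20,72) + gcd(26,40) + gcd(10,26) = 2+4+2+2 = 10.
Pick's theorem gives I = A − B/2 + 1 = 774 − 10/2 + 1 = 770, so the closed region contains I + B = 770 + 10 = 780 lattice points.

780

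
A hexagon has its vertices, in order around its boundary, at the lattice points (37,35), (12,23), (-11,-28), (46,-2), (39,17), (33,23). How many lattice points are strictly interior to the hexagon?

By the shoelace formula, twice the signed area is |(37·23 − 12·35) + (12·(-28) − (-11)·23) + ((-11)·(-2) − 46·(-28)) + (46·17 − 39·(-2)) + (39·23 − 33·17) + (33·35 − 37·23)| = 3158, so the area is 1579.
The number of boundary lattice points is Σ gcd(|Δx|,|Δy|) = gcd(25,12) + gcd(23,51) + gcd(57,26) + gcd(7,19) + gcd(6,6) + gcd(4,12) = 1+1+1+1+6+4 = 14.
By Pick's theorem A = I + B/2 − 1, so I = 1579 − 14/2 + 1 = 1573.

1573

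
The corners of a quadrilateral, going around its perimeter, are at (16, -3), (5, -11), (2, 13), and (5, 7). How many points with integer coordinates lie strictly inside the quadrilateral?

Using the shoelace formula, 2A = |[16·(-11) − 5·(-3)] + [5·13 − 2·(-11)] + [2·7 − 5·13] + [5·(-3) − 16·7]| = 252, so the area is 126.
Summing gcd(|Δx|,|Δy|) over the edges gives the boundary count: gcd(11,8) + gcd(3,24) + gcd(3,6) + gcd(11,10) = 1+3+3+1 = 8.
By Pick's theorem A = I + B/2 − 1, so I = 126 − 8/2 + 1 = 123.

123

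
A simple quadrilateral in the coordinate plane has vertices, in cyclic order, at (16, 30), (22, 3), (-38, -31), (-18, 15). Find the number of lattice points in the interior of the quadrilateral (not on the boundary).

Using the shoelace formula, 2A = |(16·3 − 22·30) + (22·(-31) − (-38)·3) + ((-38)·15 − (-18)·(-31)) + ((-18)·30 − 16·15)| = 3088, so the area is 1544.
Summing gcd(|Δx|,|Δy|) over the edges gives the boundary count: gcd(6,27) + gcd(60,34) + gcd(20,46) + gcd(34,15) = 3+2+2+1 = 8.
Pick's theorem gives I = A − B/2 + 1 = 1544 − 8/2 + 1 = 1541.

1541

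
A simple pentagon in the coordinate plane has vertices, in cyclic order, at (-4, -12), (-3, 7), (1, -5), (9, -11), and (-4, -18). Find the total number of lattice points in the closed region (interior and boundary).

By the shoelace formula, twice the signed area is |[(-4)·7 − (-3)·(-12)] + [(-3)·(-5) − 1·7] + [1·(-11) − 9·(-5)] + [9·(-18) − (-4)·(-11)] + [(-4)·(-12) − (-4)·(-18)]| = 252, so the area is 126.
Along each edge there are gcd(|Δx|,|Δy|)+1 lattice points, so counting each shared vertex once the boundary has gcd(1,19) + gcd(4,12) + gcd(8,6) + gcd(13,7) + gcd(0,6) = 1+4+2+1+6 = 14.
Pick's theorem gives I = A − B/2 + 1 = 126 − 14/2 + 1 = 120, so the closed region contains I + B = 120 + 14 = 134 lattice points.

134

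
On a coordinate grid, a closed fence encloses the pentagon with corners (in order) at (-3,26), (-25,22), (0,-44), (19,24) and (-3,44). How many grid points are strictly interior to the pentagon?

By the shoelace formula, twice the signed area is |[(-3)·22 − (-25)·26] + [(-25)·(-44) − 0·22] + [0·24 − 19·(-44)] + [19·44 − (-3)·24] + [(-3)·26 − (-3)·44]| = 3482, so the area is 1741.
Along each edge there are gcd(|Δx|,|Δy|)+1 lattice points, so counting each shared vertex once the boundary has gcd(22,4) + gcd(25,66) + gcd(19,68) + gcd(22,20) + gcd(0,18) = 2+1+1+2+18 = 24.
Pick's theorem gives I = A − B/2 + 1 = 1741 − 24/2 + 1 = 1730.

1730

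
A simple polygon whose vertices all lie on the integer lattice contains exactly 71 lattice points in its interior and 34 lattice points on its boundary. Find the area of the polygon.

Pick's theorem states A = I + B/2 − 1, so A = 71 + 34/2 − 1 = 87.

87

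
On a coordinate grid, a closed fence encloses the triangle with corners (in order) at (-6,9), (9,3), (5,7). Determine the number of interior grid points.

15

By the shoelace formula, twice the signed area is |((-6)·3 − 9·9) + (9·7 − 5·3) + (5·9 − (-6)·7)| = 36, so the area is 18.
The number of boundary lattice points is Σ gcd(|Δx|,|Δy|) = gcd(15,6) + gcd(4,4) + gcd(11,2) = 3+4+1 = 8.
By Pick's theorem A = I + B/2 − 1, so I = 18 − 8/2 + 1 = 15.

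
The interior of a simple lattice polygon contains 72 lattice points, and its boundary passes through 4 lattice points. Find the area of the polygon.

73

By Pick's theorem, A = I + B/2 − 1 = 72 + 4/2 − 1 = 73.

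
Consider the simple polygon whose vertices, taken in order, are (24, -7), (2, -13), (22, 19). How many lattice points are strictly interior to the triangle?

289

Using the shoelace formula, 2A = |[24·(-13) − 2·(-7)] + [2·19 − 22·(-13)] + [22·(-7) − 24·19]| = 584, so the area is 292.
Summing gcd(|Δx|,|Δy|) over the edges gives the boundary count: gcd(22,6) + gcd(20,32) + gcd(2,26) = 2+4+2 = 8.
Pick's theorem gives I = A − B/2 + 1 = 292 − 8/2 + 1 = 289.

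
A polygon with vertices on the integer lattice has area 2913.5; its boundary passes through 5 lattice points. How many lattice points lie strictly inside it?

Pick's theorem A = I + B/2 − 1 rearranges to I = A − B/2 + 1 = 2913.5 − 5/2 + 1 = 2912.

2912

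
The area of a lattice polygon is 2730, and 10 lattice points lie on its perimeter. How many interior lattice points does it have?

From Pick's theorem, I = A − B/2 + 1 = 2730 − 10/2 + 1 = 2726.

2726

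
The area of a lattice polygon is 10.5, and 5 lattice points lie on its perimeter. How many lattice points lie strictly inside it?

9

Pick's theorem A = I + B/2 − 1 rearranges to I = A − B/2 + 1 = 10.5 − 5/2 + 1 = 9.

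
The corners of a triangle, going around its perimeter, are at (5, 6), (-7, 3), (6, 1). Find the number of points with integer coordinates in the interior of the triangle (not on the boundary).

The shoelace formula gives twice the area as |(5·3 − (-7)·6) + ((-7)·1 − 6·3) + (6·6 − 5·1)| = 63, so the area is 31.5.
The number of boundary lattice points is Σ gcd(|Δx|,|Δy|) = gcd(12,3) + gcd(13,2) + gcd(1,5) = 3+1+1 = 5.
Pick's theorem gives I = A − B/2 + 1 = 31.5 − 5/2 + 1 = 30.

30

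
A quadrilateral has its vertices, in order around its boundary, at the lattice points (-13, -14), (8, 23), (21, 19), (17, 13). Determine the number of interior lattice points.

316

By the shoelace formula, twice the signed area is |((-13)·23 − 8·(-14)) + (8·19 − 21·23) + (21·13 − 17·19) + (17·(-14) − (-13)·13)| = 637, so the area is 637/2.
Summing gcd(|Δx|,|Δy|) over the edges gives the boundary count: gcd(21,37) + gcd(13,4) + gcd(4,6) + gcd(30,27) = 1+1+2+3 = 7.
By Pick's theorem A = I + B/2 − 1, so I = 637/2 − 7/2 + 1 = 316.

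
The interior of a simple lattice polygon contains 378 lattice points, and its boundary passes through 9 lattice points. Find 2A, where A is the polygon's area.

763

By Pick's theorem, A = I + B/2 − 1 = 378 + 9/2 − 1 = 763/2.
Hence 2A = 763.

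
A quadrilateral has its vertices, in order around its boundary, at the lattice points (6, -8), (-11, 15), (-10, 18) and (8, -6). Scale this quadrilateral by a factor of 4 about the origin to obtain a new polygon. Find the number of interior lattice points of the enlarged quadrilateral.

The shoelace formula gives twice the area as |(6·15 − (-11)·(-8)) + ((-11)·18 − (-10)·15) + ((-10)·(-6) − 8·18) + (8·(-8) − 6·(-6))| = 158, so the area is 79.
Summing gcd(|Δx|,|Δy|) over the edges gives the boundary count: gcd(17,23) + gcd(1,3) + gcd(18,24) + gcd(2,2) = 1+1+6+2 = 10.
Scaling by 4 multiplies the area by 4² = 16 (so the new area is 1264) and multiplies the boundary lattice-point count by 4, giving 40.
By Pick's theorem, the interior count of the dilated polygon is 1264 − 40/2 + 1 = 1245.

1245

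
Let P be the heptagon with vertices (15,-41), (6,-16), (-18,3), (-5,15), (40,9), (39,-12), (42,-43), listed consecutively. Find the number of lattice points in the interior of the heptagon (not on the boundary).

The shoelace formula gives twice the area as |(15·(-16) − 6·(-41)) + (6·3 − (-18)·(-16)) + ((-18)·15 − (-5)·3) + ((-5)·9 − 40·15) + (40·(-12) − 39·9) + (39·(-43) − 42·(-12)) + (42·(-41) − 15·(-43))| = 4245, so the area is 4245/2.
The number of boundary lattice points is Σ gcd(|Δx|,|Δy|) = gcd(9,25) + gcd(24,19) + gcd(13,12) + gcd(45,6) + gcd(1,21) + gcd(3,31) + gcd(27,2) = 1+1+1+3+1+1+1 = 9.
By Pick's theorem A = I + B/2 − 1, so I = 4245/2 − 9/2 + 1 = 2119.

2119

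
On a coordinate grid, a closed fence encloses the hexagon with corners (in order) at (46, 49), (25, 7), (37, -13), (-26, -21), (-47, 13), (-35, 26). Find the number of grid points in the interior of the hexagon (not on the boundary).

3789

Using the shoelace formula, 2A = |(46·7 − 25·49) + (25·(-13) − 37·7) + (37·(-21) − (-26)·(-13)) + ((-26)·13 − (-47)·(-21)) + ((-47)·26 − (-35)·13) + ((-35)·49 − 46·26)| = 7605, so the area is 3802.5.
The number of boundary lattice points is Σ gcd(|Δx|,|Δy|) = gcd(21,42) + gcd(12,20) + gcd(63,8) + gcd(21,34) + gcd(12,13) + gcd(81,23) = 21+4+1+1+1+1 = 29.
Pick's theorem gives I = A − B/2 + 1 = 3802.5 − 29/2 + 1 = 3789.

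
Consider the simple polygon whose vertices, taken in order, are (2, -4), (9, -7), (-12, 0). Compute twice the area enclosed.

Using the shoelace formula, 2A = |[2·(-7) − 9·(-4)] + [9·0 − (-12)·(-7)] + [(-12)·(-4) − 2·0]| = 14, so the area is 7.

14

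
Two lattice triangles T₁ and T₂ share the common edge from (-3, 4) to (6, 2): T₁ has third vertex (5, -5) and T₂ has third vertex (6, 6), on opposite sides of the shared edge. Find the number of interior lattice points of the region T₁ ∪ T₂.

The union is the simple quadrilateral with vertices (-3, 4), (5, -5), (6, 2), (6, 6) in order.
Using the shoelace formula, 2A = |((-3)·(-5) − 5·4) + (5·2 − 6·(-5)) + (6·6 − 6·2) + (6·4 − (-3)·6)| = 101, so the area is 50.5.
Summing gcd(|Δx|,|Δy|) over the edges gives the boundary count: gcd(8,9) + gcd(1,7) + gcd(0,4) + gcd(9,2) = 1+1+4+1 = 7.
By Pick's theorem I = A − B/2 + 1 = 50.5 − 7/2 + 1 = 48.

48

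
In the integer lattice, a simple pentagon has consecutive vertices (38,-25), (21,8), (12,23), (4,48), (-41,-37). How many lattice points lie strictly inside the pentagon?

Using the shoelace formula, 2A = |(38·8 − 21·(-25)) + (21·23 − 12·8) + (12·48 − 4·23) + (4·(-37) − (-41)·48) + ((-41)·(-25) − 38·(-37))| = 5951, so the area is 2975.5.
The number of boundary lattice points is Σ gcd(|Δx|,|Δy|) = gcd(17,33) + gcd(9,15) + gcd(8,25) + gcd(45,85) + gcd(79,12) = 1+3+1+5+1 = 11.
By Pick's theorem A = I + B/2 − 1, so I = 2975.5 − 11/2 + 1 = 2971.

2971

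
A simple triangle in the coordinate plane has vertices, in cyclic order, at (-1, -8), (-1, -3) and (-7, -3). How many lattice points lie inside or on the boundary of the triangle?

By the shoelace formula, twice the signed area is |((-1)·(-3) − (-1)·(-8)) + ((-1)·(-3) − (-7)·(-3)) + ((-7)·(-8) − (-1)·(-3))| = 30, so the area is 15.
The number of boundary lattice points is Σ gcd(|Δx|,|Δy|) = gcd(0,5) + gcd(6,0) + gcd(6,5) = 5+6+1 = 12.
Pick's theorem gives I = A − B/2 + 1 = 15 − 12/2 + 1 = 10, so the closed region contains I + B = 10 + 12 = 22 lattice points.

22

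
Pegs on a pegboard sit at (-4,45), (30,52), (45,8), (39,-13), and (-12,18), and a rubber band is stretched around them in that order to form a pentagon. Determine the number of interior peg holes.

2236

The shoelace formula gives twice the area as |[(-4)·52 − 30·45] + [30·8 − 45·52] + [45·(-13) − 39·8] + [39·18 − (-12)·(-13)] + [(-12)·45 − (-4)·18]| = 4477, so the area is 2238.5.
The number of boundary lattice points is Σ gcd(|Δx|,|Δy|) = gcd(34,7) + gcd(15,44) + gcd(6,21) + gcd(51,31) + gcd(8,27) = 1+1+3+1+1 = 7.
Pick's theorem gives I = A − B/2 + 1 = 2238.5 − 7/2 + 1 = 2236.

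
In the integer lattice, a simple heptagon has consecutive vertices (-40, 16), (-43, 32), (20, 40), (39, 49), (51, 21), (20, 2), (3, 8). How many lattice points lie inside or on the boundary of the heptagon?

Using the shoelace formula, 2A = |[(-40)·32 − (-43)·16] + [(-43)·40 − 20·32] + [20·49 − 39·40] + [39·21 − 51·49] + [51·2 − 20·21] + [20·8 − 3·2] + [3·16 − (-40)·8]| = 5008, so the area is 2504.
Summing gcd(|Δx|,|Δy|) over the edges gives the boundary count: gcd(3,16) + gcd(63,8) + gcd(19,9) + gcd(12,28) + gcd(31,19) + gcd(17,6) + gcd(43,8) = 1+1+1+4+1+1+1 = 10.
Pick's theorem gives I = A − B/2 + 1 = 2504 − 10/2 + 1 = 2500, so the closed region contains I + B = 2500 + 10 = 2510 lattice points.

2510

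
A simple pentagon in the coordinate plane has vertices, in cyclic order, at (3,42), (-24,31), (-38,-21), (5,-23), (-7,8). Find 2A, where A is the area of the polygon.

3323

Using the shoelace formula, 2A = |(3·31 − (-24)·42) + ((-24)·(-21) − (-38)·31) + ((-38)·(-23) − 5·(-21)) + (5·8 − (-7)·(-23)) + ((-7)·42 − 3·8)| = 3323, so the area is 3323/2.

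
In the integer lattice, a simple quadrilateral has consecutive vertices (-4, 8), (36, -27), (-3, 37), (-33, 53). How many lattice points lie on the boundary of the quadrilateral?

9

The number of boundary lattice points is Σ gcd(|Δx|,|Δy|) = gcd(40,35) + gcd(39,64) + gcd(30,16) + gcd(29,45) = 5+1+2+1 = 9.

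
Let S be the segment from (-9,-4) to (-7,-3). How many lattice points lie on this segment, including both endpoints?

2

The number of lattice points on a segment between lattice points is gcd(|Δx|,|Δy|) + 1 = gcd(2,1) + 1 = 1 + 1 = 2.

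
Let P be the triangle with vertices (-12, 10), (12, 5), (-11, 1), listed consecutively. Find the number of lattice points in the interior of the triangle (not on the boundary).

105

By the shoelace formula, twice the signed area is |[(-12)·5 − 12·10] + [12·1 − (-11)·5] + [(-11)·10 − (-12)·1]| = 211, so the area is 211/2.
The number of boundary lattice points is Σ gcd(|Δx|,|Δy|) = gcd(24,5) + gcd(23,4) + gcd(1,9) = 1+1+1 = 3.
By Pick's theorem A = I + B/2 − 1, so I = 211/2 − 3/2 + 1 = 105.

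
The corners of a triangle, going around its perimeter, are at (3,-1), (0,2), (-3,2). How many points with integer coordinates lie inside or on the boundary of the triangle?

The shoelace formula gives twice the area as |(3·2 − 0·(-1)) + (0·2 − (-3)·2) + ((-3)·(-1) − 3·2)| = 9, so the area is 9/2.
The number of boundary lattice points is Σ gcd(|Δx|,|Δy|) = gcd(3,3) + gcd(3,0) + gcd(6,3) = 3+3+3 = 9.
Pick's theorem gives I = A − B/2 + 1 = 9/2 − 9/2 + 1 = 1, so the closed region contains I + B = 1 + 9 = 10 lattice points.

10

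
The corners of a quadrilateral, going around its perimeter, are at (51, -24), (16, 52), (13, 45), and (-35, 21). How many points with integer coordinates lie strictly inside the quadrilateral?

By the shoelace formula, twice the signed area is |(51·52 − 16·(-24)) + (16·45 − 13·52) + (13·21 − (-35)·45) + ((-35)·(-24) − 51·21)| = 4697, so the area is 2348.5.
Along each edge there are gcd(|Δx|,|Δy|)+1 lattice points, so counting each shared vertex once the boundary has gcd(35,76) + gcd(3,7) + gcd(48,24) + gcd(86,45) = 1+1+24+1 = 27.
Pick's theorem gives I = A − B/2 + 1 = 2348.5 − 27/2 + 1 = 2336.

2336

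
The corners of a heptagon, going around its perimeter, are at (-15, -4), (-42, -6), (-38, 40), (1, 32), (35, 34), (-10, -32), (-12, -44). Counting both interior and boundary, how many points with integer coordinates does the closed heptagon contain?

2839

By the shoelace formula, twice the signed area is |((-15)·(-6) − (-42)·(-4)) + ((-42)·40 − (-38)·(-6)) + ((-38)·32 − 1·40) + (1·34 − 35·32) + (35·(-32) − (-10)·34) + ((-10)·(-44) − (-12)·(-32)) + ((-12)·(-4) − (-15)·(-44))| = 5664, so the area is 2832.
The number of boundary lattice points is Σ gcd(|Δx|,|Δy|) = gcd(27,2) + gcd(4,46) + gcd(39,8) + gcd(34,2) + gcd(45,66) + gcd(2,12) + gcd(3,40) = 1+2+1+2+3+2+1 = 12.
Pick's theorem gives I = A − B/2 + 1 = 2832 − 12/2 + 1 = 2827, so the closed region contains I + B = 2827 + 12 = 2839 lattice points.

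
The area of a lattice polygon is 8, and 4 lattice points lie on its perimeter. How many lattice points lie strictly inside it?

7

Pick's theorem A = I + B/2 − 1 rearranges to I = A − B/2 + 1 = 8 − 4/2 + 1 = 7.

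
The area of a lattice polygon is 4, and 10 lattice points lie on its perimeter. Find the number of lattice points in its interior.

From Pick's theorem, I = A − B/2 + 1 = 4 − 10/2 + 1 = 0.

0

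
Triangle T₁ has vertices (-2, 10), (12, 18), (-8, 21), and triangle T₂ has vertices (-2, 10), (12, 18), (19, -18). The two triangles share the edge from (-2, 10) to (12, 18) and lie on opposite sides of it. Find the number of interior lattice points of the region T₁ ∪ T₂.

377

The union is the simple quadrilateral with vertices (-2, 10), (-8, 21), (12, 18), (19, -18) in order.
Using the shoelace formula, 2A = |[(-2)·21 − (-8)·10] + [(-8)·18 − 12·21] + [12·(-18) − 19·18] + [19·10 − (-2)·(-18)]| = 762, so the area is 381.
The number of boundary lattice points is Σ gcd(|Δx|,|Δy|) = gcd(6,11) + gcd(20,3) + gcd(7,36) + gcd(21,28) = 1+1+1+7 = 10.
By Pick's theorem I = A − B/2 + 1 = 381 − 10/2 + 1 = 377.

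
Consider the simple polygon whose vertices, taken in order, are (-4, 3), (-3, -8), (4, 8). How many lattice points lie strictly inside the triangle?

46

By the shoelace formula, twice the signed area is |((-4)·(-8) − (-3)·3) + ((-3)·8 − 4·(-8)) + (4·3 − (-4)·8)| = 93, so the area is 46.5.
Summing gcd(|Δx|,|Δy|) over the edges gives the boundary count: gcd(1,11) + gcd(7,16) + gcd(8,5) = 1+1+1 = 3.
Pick's theorem gives I = A − B/2 + 1 = 46.5 − 3/2 + 1 = 46.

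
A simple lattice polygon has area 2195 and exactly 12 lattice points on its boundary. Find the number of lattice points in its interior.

From Pick's theorem, I = A − B/2 + 1 = 2195 − 12/2 + 1 = 2190.

2190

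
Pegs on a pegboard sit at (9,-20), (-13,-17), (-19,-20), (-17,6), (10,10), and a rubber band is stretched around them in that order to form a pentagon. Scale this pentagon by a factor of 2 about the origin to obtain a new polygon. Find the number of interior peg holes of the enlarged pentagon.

2893

Using the shoelace formula, 2A = |(9·(-17) − (-13)·(-20)) + ((-13)·(-20) − (-19)·(-17)) + ((-19)·6 − (-17)·(-20)) + ((-17)·10 − 10·6) + (10·(-20) − 9·10)| = 1450, so the area is 725.
The number of boundary lattice points is Σ gcd(|Δx|,|Δy|) = gcd(22,3) + gcd(6,3) + gcd(2,26) + gcd(27,4) + gcd(1,30) = 1+3+2+1+1 = 8.
Scaling by 2 multiplies the area by 2² = 4 (so the new area is 2900) and multiplies the boundary lattice-point count by 2, giving 16.
By Pick's theorem, the interior count of the dilated polygon is 2900 − 16/2 + 1 = 2893.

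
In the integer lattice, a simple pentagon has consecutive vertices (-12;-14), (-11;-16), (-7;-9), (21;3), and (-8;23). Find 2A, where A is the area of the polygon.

Using the shoelace formula, 2A = |((-12)·(-16) − (-11)·(-14)) + ((-11)·(-9) − (-7)·(-16)) + ((-7)·3 − 21·(-9)) + (21·23 − (-8)·3) + ((-8)·(-14) − (-12)·23)| = 1088, so the area is 544.

1088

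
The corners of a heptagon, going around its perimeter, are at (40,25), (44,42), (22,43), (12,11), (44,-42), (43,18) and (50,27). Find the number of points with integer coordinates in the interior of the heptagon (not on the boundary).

Using the shoelace formula, 2A = |[40·42 − 44·25] + [44·43 − 22·42] + [22·11 − 12·43] + [12·(-42) − 44·11] + [44·18 − 43·(-42)] + [43·27 − 50·18] + [50·25 − 40·27]| = 3315, so the area is 3315/2.
Along each edge there are gcd(|Δx|,|Δy|)+1 lattice points, so counting each shared vertex once the boundary has gcd(4,17) + gcd(22,1) + gcd(10,32) + gcd(32,53) + gcd(1,60) + gcd(7,9) + gcd(10,2) = 1+1+2+1+1+1+2 = 9.
Pick's theorem gives I = A − B/2 + 1 = 3315/2 − 9/2 + 1 = 1654.

1654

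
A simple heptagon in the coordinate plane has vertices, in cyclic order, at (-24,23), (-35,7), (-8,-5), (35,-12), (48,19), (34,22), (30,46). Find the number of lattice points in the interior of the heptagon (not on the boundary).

2739

Using the shoelace formula, 2A = |[(-24)·7 − (-35)·23] + [(-35)·(-5) − (-8)·7] + [(-8)·(-12) − 35·(-5)] + [35·19 − 48·(-12)] + [48·22 − 34·19] + [34·46 − 30·22] + [30·23 − (-24)·46]| = 5488, so the area is 2744.
Along each edge there are gcd(|Δx|,|Δy|)+1 lattice points, so counting each shared vertex once the boundary has gcd(11,16) + gcd(27,12) + gcd(43,7) + gcd(13,31) + gcd(14,3) + gcd(4,24) + gcd(54,23) = 1+3+1+1+1+4+1 = 12.
By Pick's theorem A = I + B/2 − 1, so I = 2744 − 12/2 + 1 = 2739.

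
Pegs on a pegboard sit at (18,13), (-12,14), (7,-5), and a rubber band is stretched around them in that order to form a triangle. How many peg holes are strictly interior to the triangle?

266

By the shoelace formula, twice the signed area is |[18·14 − (-12)·13] + [(-12)·(-5) − 7·14] + [7·13 − 18·(-5)]| = 551, so the area is 551/2.
Along each edge there are gcd(|Δx|,|Δy|)+1 lattice points, so counting each shared vertex once the boundary has gcd(30,1) + gcd(19,19) + gcd(11,18) = 1+19+1 = 21.
Pick's theorem gives I = A − B/2 + 1 = 551/2 − 21/2 + 1 = 266.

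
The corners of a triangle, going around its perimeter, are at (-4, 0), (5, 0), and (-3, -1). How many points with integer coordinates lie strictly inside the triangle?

Using the shoelace formula, 2A = |[(-4)·0 − 5·0] + [5·(-1) − (-3)·0] + [(-3)·0 − (-4)·(-1)]| = 9, so the area is 9/2.
Along each edge there are gcd(|Δx|,|Δy|)+1 lattice points, so counting each shared vertex once the boundary has gcd(9,0) + gcd(8,1) + gcd(1,1) = 9+1+1 = 11.
Pick's theorem gives I = A − B/2 + 1 = 9/2 − 11/2 + 1 = 0.

0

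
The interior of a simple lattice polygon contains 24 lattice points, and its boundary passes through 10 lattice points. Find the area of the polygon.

28

By Pick's theorem, A = I + B/2 − 1 = 24 + 10/2 − 1 = 28.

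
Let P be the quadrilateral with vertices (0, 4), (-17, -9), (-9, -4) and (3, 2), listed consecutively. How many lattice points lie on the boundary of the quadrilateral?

9

The number of boundary lattice points is Σ gcd(|Δx|,|Δy|) = gcd(17,13) + gcd(8,5) + gcd(12,6) + gcd(3,2) = 1+1+6+1 = 9.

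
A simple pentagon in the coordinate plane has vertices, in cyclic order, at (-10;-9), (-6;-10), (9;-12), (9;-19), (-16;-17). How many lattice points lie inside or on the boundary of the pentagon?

Using the shoelace formula, 2A = |((-10)·(-10) − (-6)·(-9)) + ((-6)·(-12) − 9·(-10)) + (9·(-19) − 9·(-12)) + (9·(-17) − (-16)·(-19)) + ((-16)·(-9) − (-10)·(-17))| = 338, so the area is 169.
The number of boundary lattice points is Σ gcd(|Δx|,|Δy|) = gcd(4,1) + gcd(15,2) + gcd(0,7) + gcd(25,2) + gcd(6,8) = 1+1+7+1+2 = 12.
Pick's theorem gives I = A − B/2 + 1 = 169 − 12/2 + 1 = 164, so the closed region contains I + B = 164 + 12 = 176 lattice points.

176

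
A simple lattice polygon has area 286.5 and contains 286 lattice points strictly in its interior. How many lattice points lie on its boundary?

Pick's theorem gives A = I + B/2 − 1, so B = 2(A − I + 1) = 2(286.5 − 286 + 1) = 3.

3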